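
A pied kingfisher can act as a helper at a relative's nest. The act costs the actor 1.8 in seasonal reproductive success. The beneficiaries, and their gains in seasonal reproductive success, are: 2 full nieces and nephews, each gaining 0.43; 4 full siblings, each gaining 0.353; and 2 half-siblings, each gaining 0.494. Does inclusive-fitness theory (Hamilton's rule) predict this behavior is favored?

Hamilton's rule: the trait is favored when the sum of r·B over every recipient exceeds the actor's cost C.
r to a full niece or nephew = 0.25 (full aunt/uncle↔niece/nephew: two paths of length 3 through the shared grandparent pair: r = 2·(1/2)^3 = 1/4).
r to a full sibling = 0.5 (full sibs share both parents — two paths of length 2: r = 2·(1/2)^2 = 1/2).
r to a half-sibling = 0.25 (half-sibs share one parent — one path of length 2: r = (1/2)^2 = 1/4).
Summing one r·B term per recipient: 2·0.25·0.43 + 4·0.5·0.353 + 2·0.25·0.494 = 1.168.
1.168 < 1.8: the indirect benefit is less than the cost.

No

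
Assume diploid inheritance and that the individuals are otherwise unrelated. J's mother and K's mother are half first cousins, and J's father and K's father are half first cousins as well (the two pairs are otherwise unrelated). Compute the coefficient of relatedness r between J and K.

Independent pedigree routes through distinct common ancestors add.
J and K are related in two ways: half second cousins through their mothers (r = 1/64) and half second cousins through their fathers (r = 1/64).
r = 1/64 + 1/64 = 0.03125.

0.03125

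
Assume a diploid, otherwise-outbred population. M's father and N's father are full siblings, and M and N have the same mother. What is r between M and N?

Relatedness sums over independent paths through distinct common ancestors.
M and N are related in two ways: first cousins through their fathers (r = 1/8) and half-sibs through their shared mother (r = 1/4).
r = 1/8 + 1/4 = 3/8 = 0.375.

0.375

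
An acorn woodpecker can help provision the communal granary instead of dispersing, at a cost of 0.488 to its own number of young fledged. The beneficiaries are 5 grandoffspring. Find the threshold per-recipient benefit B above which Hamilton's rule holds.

r to a grandoffspring = 1/4 (two parent–offspring links: r = (1/2)^2 = 1/4).
Hamilton's rule with n recipients of equal r: n·r·B > C, so B > C/(n·r) = 0.488/(5·0.25) = 0.3904.

0.3904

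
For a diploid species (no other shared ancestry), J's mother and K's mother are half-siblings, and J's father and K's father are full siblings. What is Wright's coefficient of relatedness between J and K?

0.1875

Wright's path rule: contributions from independent ancestry routes add.
J and K are related in two ways: half first cousins through their mothers (r = 1/16) and first cousins through their fathers (r = 1/8).
r = 1/16 + 1/8 = 3/16 = 0.1875.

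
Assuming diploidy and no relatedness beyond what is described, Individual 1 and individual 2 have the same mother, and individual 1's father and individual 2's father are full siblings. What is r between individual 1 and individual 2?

0.375

Independent pedigree routes through distinct common ancestors add.
Individual 1 and individual 2 are related in two ways: half-sibs through their shared mother (r = 1/4) and first cousins through their fathers (r = 1/8).
r = 1/4 + 1/8 = 0.375.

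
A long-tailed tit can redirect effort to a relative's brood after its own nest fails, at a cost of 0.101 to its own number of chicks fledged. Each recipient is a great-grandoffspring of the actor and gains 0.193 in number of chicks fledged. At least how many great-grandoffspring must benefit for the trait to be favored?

5

r to a great-grandoffspring = 1/8 (three parent–offspring links: r = (1/2)^3 = 1/8).
Hamilton's rule: n·r·B > C  ⇒  n > C/(r·B) = 0.101/(0.125·0.193) = 4.187.
The smallest integer exceeding 4.187 is 5.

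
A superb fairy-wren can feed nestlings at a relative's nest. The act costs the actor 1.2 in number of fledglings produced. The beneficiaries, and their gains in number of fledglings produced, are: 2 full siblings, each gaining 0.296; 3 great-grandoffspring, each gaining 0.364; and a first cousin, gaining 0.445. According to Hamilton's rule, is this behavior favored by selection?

No

Hamilton's rule: the trait is favored when the sum of r·B over every recipient exceeds the actor's cost C.
r to a full sibling = 0.5 (full sibs share both parents — two paths of length 2: r = 2·(1/2)^2 = 1/2).
r to a great-grandoffspring = 0.125 (three parent–offspring links: r = (1/2)^3 = 1/8).
r to a first cousin = 0.125 (first cousins share one grandparent pair — two paths of length 4: r = 2·(1/2)^4 = 1/8).
Summing one r·B term per recipient: 2·0.5·0.296 + 3·0.125·0.364 + 1·0.125·0.445 = 0.488125.
0.488125 < 1.2: the indirect benefit is less than the cost.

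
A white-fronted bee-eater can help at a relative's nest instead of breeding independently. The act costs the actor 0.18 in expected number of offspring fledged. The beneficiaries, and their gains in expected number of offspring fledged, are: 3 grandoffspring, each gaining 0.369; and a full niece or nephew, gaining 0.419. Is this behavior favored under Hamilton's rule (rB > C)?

Hamilton's rule: the trait is favored when the sum of r·B over every recipient exceeds the actor's cost C.
r to a grandoffspring = 0.25 (two parent–offspring links: r = (1/2)^2 = 1/4).
r to a full niece or nephew = 1/4 (full aunt/uncle↔niece/nephew: two paths of length 3 through the shared grandparent pair: r = 2·(1/2)^3 = 1/4).
Summing one r·B term per recipient: 3·0.25·0.369 + 1·0.25·0.419 = 0.3815.
0.3815 > 0.18: the indirect benefit exceeds the cost.

Yes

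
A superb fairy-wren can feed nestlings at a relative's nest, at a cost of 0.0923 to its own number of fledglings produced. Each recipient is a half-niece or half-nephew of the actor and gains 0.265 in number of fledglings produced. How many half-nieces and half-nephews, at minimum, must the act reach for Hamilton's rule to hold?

3

r to a half-niece or half-nephew = 0.125 (half-aunt/uncle↔niece/nephew: one path of length 3: r = (1/2)^3 = 1/8).
Hamilton's rule: n·r·B > C  ⇒  n > C/(r·B) = 0.0923/(0.125·0.265) = 2.786.
The smallest integer exceeding 2.786 is 3.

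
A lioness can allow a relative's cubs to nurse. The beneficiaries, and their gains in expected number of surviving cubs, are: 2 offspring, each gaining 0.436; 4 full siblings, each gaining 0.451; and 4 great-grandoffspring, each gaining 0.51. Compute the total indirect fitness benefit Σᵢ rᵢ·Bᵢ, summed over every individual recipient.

r to an offspring = 0.5 (one parent–offspring link: r = (1/2)^1 = 1/2).
r to a full sibling = 0.5 (full sibs share both parents — two paths of length 2: r = 2·(1/2)^2 = 1/2).
r to a great-grandoffspring = 1/8 (three parent–offspring links: r = (1/2)^3 = 1/8).
Summing one r·B term per recipient: 2·0.5·0.436 + 4·0.5·0.451 + 4·0.125·0.51 = 1.593.

1.593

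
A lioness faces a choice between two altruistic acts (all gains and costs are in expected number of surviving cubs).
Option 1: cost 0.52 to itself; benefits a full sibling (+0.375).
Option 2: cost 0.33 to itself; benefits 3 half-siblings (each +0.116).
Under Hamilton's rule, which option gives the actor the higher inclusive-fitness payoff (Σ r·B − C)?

Option 2

Option 1: r to a full sibling = 0.5.
Option 1: Σ r·B − C = (1·0.5·0.375) − 0.52 = -0.3325.
Option 2: r to a half-sibling = 0.25.
Option 2: Σ r·B − C = (3·0.25·0.116) − 0.33 = -0.243.
Option 2 has the higher net inclusive-fitness payoff.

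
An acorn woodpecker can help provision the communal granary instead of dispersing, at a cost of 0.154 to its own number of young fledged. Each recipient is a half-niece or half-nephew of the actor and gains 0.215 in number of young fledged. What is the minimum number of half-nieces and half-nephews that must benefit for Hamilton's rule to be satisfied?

r to a half-niece or half-nephew = 1/8 (half-aunt/uncle↔niece/nephew: one path of length 3: r = (1/2)^3 = 1/8).
Hamilton's rule: n·r·B > C  ⇒  n > C/(r·B) = 0.154/(0.125·0.215) = 5.73.
The smallest integer exceeding 5.73 is 6.

6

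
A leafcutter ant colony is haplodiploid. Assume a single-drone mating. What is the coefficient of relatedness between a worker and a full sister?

0.75

Haplodiploid full sisters inherit their father's entire haploid genome identically (contributing 1/2) and on average half of their mother's contribution (1/2 · 1/2 = 1/4); r = 1/2 + 1/4 = 3/4.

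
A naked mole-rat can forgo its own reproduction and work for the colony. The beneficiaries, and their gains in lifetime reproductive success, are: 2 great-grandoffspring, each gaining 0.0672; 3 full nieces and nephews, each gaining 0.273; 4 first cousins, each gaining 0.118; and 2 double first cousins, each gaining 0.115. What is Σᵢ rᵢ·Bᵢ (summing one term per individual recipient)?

0.33805

r to a great-grandoffspring = 1/8 (three parent–offspring links: r = (1/2)^3 = 1/8).
r to a full niece or nephew = 0.25 (full aunt/uncle↔niece/nephew: two paths of length 3 through the shared grandparent pair: r = 2·(1/2)^3 = 1/4).
r to a first cousin = 0.125 (first cousins share one grandparent pair — two paths of length 4: r = 2·(1/2)^4 = 1/8).
r to a double first cousin = 0.25 (double first cousins share both grandparent pairs — four paths of length 4: r = 4·(1/2)^4 = 1/4).
Summing one r·B term per recipient: 2·0.125·0.0672 + 3·0.25·0.273 + 4·0.125·0.118 + 2·0.25·0.115 = 0.33805.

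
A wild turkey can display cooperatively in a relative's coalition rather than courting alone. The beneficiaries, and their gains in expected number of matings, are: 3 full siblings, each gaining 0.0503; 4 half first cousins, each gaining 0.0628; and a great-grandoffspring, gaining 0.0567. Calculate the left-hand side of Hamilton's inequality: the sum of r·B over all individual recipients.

0.0982375

r to a full sibling = 0.5 (full sibs share both parents — two paths of length 2: r = 2·(1/2)^2 = 1/2).
r to a half first cousin = 0.0625 (half first cousins share one grandparent — one path of length 4: r = (1/2)^4 = 1/16).
r to a great-grandoffspring = 1/8 (three parent–offspring links: r = (1/2)^3 = 1/8).
Summing one r·B term per recipient: 3·0.5·0.0503 + 4·0.0625·0.0628 + 1·0.125·0.0567 = 0.0982375.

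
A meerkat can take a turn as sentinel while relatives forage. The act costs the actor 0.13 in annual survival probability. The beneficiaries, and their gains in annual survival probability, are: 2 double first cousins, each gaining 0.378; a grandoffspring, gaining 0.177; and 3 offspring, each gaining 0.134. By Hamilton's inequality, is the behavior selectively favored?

Yes

Hamilton's rule: the trait is favored when the sum of r·B over every recipient exceeds the actor's cost C.
r to a double first cousin = 1/4 (double first cousins share both grandparent pairs — four paths of length 4: r = 4·(1/2)^4 = 1/4).
r to a grandoffspring = 1/4 (two parent–offspring links: r = (1/2)^2 = 1/4).
r to an offspring = 0.5 (one parent–offspring link: r = (1/2)^1 = 1/2).
Summing one r·B term per recipient: 2·0.25·0.378 + 1·0.25·0.177 + 3·0.5·0.134 = 0.43425.
0.43425 > 0.13: the indirect benefit exceeds the cost.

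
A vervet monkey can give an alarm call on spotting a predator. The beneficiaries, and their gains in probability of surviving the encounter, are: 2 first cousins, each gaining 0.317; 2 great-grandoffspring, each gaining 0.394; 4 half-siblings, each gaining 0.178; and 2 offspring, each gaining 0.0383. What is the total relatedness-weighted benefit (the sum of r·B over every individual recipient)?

0.39405

r to a first cousin = 0.125 (first cousins share one grandparent pair — two paths of length 4: r = 2·(1/2)^4 = 1/8).
r to a great-grandoffspring = 0.125 (three parent–offspring links: r = (1/2)^3 = 1/8).
r to a half-sibling = 0.25 (half-sibs share one parent — one path of length 2: r = (1/2)^2 = 1/4).
r to an offspring = 1/2 (one parent–offspring link: r = (1/2)^1 = 1/2).
Summing one r·B term per recipient: 2·0.125·0.317 + 2·0.125·0.394 + 4·0.25·0.178 + 2·0.5·0.0383 = 0.39405.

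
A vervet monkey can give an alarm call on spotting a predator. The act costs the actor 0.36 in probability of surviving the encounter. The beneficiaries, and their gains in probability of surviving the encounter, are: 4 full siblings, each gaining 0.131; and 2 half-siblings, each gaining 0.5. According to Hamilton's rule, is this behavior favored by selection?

Hamilton's rule: the trait is favored when the sum of r·B over every recipient exceeds the actor's cost C.
r to a full sibling = 1/2 (full sibs share both parents — two paths of length 2: r = 2·(1/2)^2 = 1/2).
r to a half-sibling = 1/4 (half-sibs share one parent — one path of length 2: r = (1/2)^2 = 1/4).
Summing one r·B term per recipient: 4·0.5·0.131 + 2·0.25·0.5 = 0.512.
0.512 > 0.36: the indirect benefit exceeds the cost.

Yes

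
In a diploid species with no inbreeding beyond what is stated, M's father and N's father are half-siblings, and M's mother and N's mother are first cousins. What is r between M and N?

0.09375

With two independent routes of shared ancestry, r is the sum of the two contributions.
M and N are related in two ways: half first cousins through their fathers (r = 1/16) and second cousins through their mothers (r = 1/32).
r = 1/16 + 1/32 = 0.09375.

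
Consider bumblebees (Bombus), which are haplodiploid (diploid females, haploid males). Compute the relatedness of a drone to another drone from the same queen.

Haploid brothers each carry a random half of the queen's diploid genome, so on average they share half: r = 1/2.

0.5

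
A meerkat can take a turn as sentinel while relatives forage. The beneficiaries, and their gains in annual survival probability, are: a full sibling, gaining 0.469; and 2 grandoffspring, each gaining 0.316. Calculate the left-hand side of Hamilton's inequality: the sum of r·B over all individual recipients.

0.3925

r to a full sibling = 1/2 (full sibs share both parents — two paths of length 2: r = 2·(1/2)^2 = 1/2).
r to a grandoffspring = 0.25 (two parent–offspring links: r = (1/2)^2 = 1/4).
Summing one r·B term per recipient: 1·0.5·0.469 + 2·0.25·0.316 = 0.3925.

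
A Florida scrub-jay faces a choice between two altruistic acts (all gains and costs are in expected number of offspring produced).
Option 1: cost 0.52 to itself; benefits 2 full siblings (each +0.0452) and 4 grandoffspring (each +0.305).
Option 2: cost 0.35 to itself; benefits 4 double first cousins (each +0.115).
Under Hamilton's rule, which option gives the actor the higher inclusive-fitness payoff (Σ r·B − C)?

Option 1: r to a full sibling = 0.5.
Option 1: r to a grandoffspring = 0.25.
Option 1: Σ r·B − C = (2·0.5·0.0452 + 4·0.25·0.305) − 0.52 = -0.1698.
Option 2: r to a double first cousin = 0.25.
Option 2: Σ r·B − C = (4·0.25·0.115) − 0.35 = -0.235.
Option 1 has the higher net inclusive-fitness payoff.

Option 1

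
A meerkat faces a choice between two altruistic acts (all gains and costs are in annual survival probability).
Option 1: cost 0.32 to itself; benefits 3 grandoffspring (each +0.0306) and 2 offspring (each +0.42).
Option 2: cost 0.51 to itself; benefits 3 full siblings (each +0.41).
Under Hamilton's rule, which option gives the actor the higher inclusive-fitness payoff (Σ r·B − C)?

Option 1: r to a grandoffspring = 0.25.
Option 1: r to an offspring = 0.5.
Option 1: Σ r·B − C = (3·0.25·0.0306 + 2·0.5·0.42) − 0.32 = 0.12295.
Option 2: r to a full sibling = 0.5.
Option 2: Σ r·B − C = (3·0.5·0.41) − 0.51 = 0.105.
Option 1 has the higher net inclusive-fitness payoff.

Option 1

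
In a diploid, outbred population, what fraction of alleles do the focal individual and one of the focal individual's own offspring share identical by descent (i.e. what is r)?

Each parent–offspring link contributes a factor of 1/2, and independent paths through distinct common ancestors add.
One parent–offspring link: r = (1/2)^1 = 1/2.

0.5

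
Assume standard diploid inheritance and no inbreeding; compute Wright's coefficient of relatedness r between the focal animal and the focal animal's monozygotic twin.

Each parent–offspring link contributes a factor of 1/2, and independent paths through distinct common ancestors add.
Monozygotic twins share every allele identical by descent: r = 1.

1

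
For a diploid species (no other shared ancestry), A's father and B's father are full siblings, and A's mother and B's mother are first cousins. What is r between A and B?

With two independent routes of shared ancestry, r is the sum of the two contributions.
A and B are related in two ways: first cousins through their fathers (r = 1/8) and second cousins through their mothers (r = 1/32).
r = 1/8 + 1/32 = 0.15625.

0.15625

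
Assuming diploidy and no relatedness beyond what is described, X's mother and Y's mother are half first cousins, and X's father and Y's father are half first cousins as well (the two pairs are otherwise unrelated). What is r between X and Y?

Wright's path rule: contributions from independent ancestry routes add.
X and Y are related in two ways: half second cousins through their mothers (r = 1/64) and half second cousins through their fathers (r = 1/64).
r = 1/64 + 1/64 = 0.03125.

0.03125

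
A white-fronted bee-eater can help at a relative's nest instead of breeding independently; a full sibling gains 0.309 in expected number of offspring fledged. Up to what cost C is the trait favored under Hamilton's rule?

r to a full sibling = 0.5 (full sibs share both parents — two paths of length 2: r = 2·(1/2)^2 = 1/2).
Hamilton's rule: n·r·B > C, so the trait is favored while C < n·r·B = 1·0.5·0.309 = 0.1545.

0.1545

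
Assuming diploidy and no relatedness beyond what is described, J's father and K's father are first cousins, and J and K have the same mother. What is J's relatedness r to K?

Independent pedigree routes through distinct common ancestors add.
J and K are related in two ways: second cousins through their fathers (r = 1/32) and half-sibs through their shared mother (r = 1/4).
r = 1/32 + 1/4 = 0.28125.

0.28125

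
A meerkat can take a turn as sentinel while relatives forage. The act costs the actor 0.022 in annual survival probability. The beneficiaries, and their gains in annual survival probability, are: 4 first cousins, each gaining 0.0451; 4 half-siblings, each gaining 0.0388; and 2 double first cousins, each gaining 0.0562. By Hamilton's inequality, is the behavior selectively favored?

Hamilton's rule: the trait is favored when the sum of r·B over every recipient exceeds the actor's cost C.
r to a first cousin = 0.125 (first cousins share one grandparent pair — two paths of length 4: r = 2·(1/2)^4 = 1/8).
r to a half-sibling = 1/4 (half-sibs share one parent — one path of length 2: r = (1/2)^2 = 1/4).
r to a double first cousin = 1/4 (double first cousins share both grandparent pairs — four paths of length 4: r = 4·(1/2)^4 = 1/4).
Summing one r·B term per recipient: 4·0.125·0.0451 + 4·0.25·0.0388 + 2·0.25·0.0562 = 0.08945.
0.08945 > 0.022: the indirect benefit exceeds the cost.

Yes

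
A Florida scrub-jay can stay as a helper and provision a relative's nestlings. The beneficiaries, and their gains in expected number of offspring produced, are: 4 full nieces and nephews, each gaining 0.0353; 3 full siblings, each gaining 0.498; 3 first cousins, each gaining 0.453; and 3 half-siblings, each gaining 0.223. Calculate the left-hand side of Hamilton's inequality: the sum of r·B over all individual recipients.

1.119425

r to a full niece or nephew = 1/4 (full aunt/uncle↔niece/nephew: two paths of length 3 through the shared grandparent pair: r = 2·(1/2)^3 = 1/4).
r to a full sibling = 0.5 (full sibs share both parents — two paths of length 2: r = 2·(1/2)^2 = 1/2).
r to a first cousin = 1/8 (first cousins share one grandparent pair — two paths of length 4: r = 2·(1/2)^4 = 1/8).
r to a half-sibling = 0.25 (half-sibs share one parent — one path of length 2: r = (1/2)^2 = 1/4).
Summing one r·B term per recipient: 4·0.25·0.0353 + 3·0.5·0.498 + 3·0.125·0.453 + 3·0.25·0.223 = 1.119425.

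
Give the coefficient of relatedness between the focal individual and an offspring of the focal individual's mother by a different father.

Each parent–offspring link contributes a factor of 1/2, and independent paths through distinct common ancestors add.
Half-sibs share one parent — one path of length 2: r = (1/2)^2 = 1/4.

0.25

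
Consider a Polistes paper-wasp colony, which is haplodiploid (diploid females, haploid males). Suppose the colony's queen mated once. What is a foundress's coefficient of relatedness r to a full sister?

0.75

Haplodiploid full sisters inherit their father's entire haploid genome identically (contributing 1/2) and on average half of their mother's contribution (1/2 · 1/2 = 1/4); r = 1/2 + 1/4 = 3/4.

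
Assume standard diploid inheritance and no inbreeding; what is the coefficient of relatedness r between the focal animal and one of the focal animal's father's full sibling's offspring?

0.125

Each parent–offspring link contributes a factor of 1/2, and independent paths through distinct common ancestors add.
First cousins share one grandparent pair — two paths of length 4: r = 2·(1/2)^4 = 1/8.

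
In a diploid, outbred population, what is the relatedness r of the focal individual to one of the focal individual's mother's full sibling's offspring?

Each parent–offspring link contributes a factor of 1/2, and independent paths through distinct common ancestors add.
First cousins share one grandparent pair — two paths of length 4: r = 2·(1/2)^4 = 1/8.

0.125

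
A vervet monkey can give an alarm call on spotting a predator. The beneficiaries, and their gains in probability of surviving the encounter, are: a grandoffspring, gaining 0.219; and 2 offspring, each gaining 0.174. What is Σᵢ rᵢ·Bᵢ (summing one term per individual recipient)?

0.22875

r to a grandoffspring = 0.25 (two parent–offspring links: r = (1/2)^2 = 1/4).
r to an offspring = 1/2 (one parent–offspring link: r = (1/2)^1 = 1/2).
Summing one r·B term per recipient: 1·0.25·0.219 + 2·0.5·0.174 = 0.22875.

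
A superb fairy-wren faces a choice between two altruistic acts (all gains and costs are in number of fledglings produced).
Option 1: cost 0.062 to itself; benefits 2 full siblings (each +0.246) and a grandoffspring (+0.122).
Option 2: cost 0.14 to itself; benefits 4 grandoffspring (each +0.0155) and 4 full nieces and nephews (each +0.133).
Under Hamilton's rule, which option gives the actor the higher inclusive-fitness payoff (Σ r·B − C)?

Option 1

Option 1: r to a full sibling = 0.5.
Option 1: r to a grandoffspring = 0.25.
Option 1: Σ r·B − C = (2·0.5·0.246 + 1·0.25·0.122) − 0.062 = 0.2145.
Option 2: r to a grandoffspring = 0.25.
Option 2: r to a full niece or nephew = 0.25.
Option 2: Σ r·B − C = (4·0.25·0.0155 + 4·0.25·0.133) − 0.14 = 0.0085.
Option 1 has the higher net inclusive-fitness payoff.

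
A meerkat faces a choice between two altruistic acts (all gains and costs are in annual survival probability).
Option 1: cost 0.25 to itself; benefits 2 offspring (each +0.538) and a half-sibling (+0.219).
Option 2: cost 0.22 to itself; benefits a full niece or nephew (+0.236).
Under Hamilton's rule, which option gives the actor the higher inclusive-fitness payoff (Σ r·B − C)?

Option 1

Option 1: r to an offspring = 0.5.
Option 1: r to a half-sibling = 0.25.
Option 1: Σ r·B − C = (2·0.5·0.538 + 1·0.25·0.219) − 0.25 = 0.34275.
Option 2: r to a full niece or nephew = 0.25.
Option 2: Σ r·B − C = (1·0.25·0.236) − 0.22 = -0.161.
Option 1 has the higher net inclusive-fitness payoff.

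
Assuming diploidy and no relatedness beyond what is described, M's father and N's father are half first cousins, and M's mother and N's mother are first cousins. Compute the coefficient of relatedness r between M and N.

0.046875

Independent pedigree routes through distinct common ancestors add.
M and N are related in two ways: half second cousins through their fathers (r = 1/64) and second cousins through their mothers (r = 1/32).
r = 1/64 + 1/32 = 3/64 = 0.046875.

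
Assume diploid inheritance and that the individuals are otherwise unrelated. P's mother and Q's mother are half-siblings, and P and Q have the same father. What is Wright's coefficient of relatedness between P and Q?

Relatedness sums over independent paths through distinct common ancestors.
P and Q are related in two ways: half first cousins through their mothers (r = 1/16) and half-sibs through their shared father (r = 1/4).
r = 1/16 + 1/4 = 5/16 = 0.3125.

0.3125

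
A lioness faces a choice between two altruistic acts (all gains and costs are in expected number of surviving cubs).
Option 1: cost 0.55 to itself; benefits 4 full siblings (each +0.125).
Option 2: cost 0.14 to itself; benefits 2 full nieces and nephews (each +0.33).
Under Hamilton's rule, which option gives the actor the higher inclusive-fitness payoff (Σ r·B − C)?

Option 1: r to a full sibling = 0.5.
Option 1: Σ r·B − C = (4·0.5·0.125) − 0.55 = -0.3.
Option 2: r to a full niece or nephew = 0.25.
Option 2: Σ r·B − C = (2·0.25·0.33) − 0.14 = 0.025.
Option 2 has the higher net inclusive-fitness payoff.

Option 2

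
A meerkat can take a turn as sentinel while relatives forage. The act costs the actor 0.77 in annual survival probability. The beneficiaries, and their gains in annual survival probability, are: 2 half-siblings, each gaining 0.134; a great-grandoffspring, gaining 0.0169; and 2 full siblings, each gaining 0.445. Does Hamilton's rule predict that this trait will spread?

No

Hamilton's rule: the trait is favored when the sum of r·B over every recipient exceeds the actor's cost C.
r to a half-sibling = 0.25 (half-sibs share one parent — one path of length 2: r = (1/2)^2 = 1/4).
r to a great-grandoffspring = 1/8 (three parent–offspring links: r = (1/2)^3 = 1/8).
r to a full sibling = 0.5 (full sibs share both parents — two paths of length 2: r = 2·(1/2)^2 = 1/2).
Summing one r·B term per recipient: 2·0.25·0.134 + 1·0.125·0.0169 + 2·0.5·0.445 = 0.5141125.
0.5141125 < 0.77: the indirect benefit is less than the cost.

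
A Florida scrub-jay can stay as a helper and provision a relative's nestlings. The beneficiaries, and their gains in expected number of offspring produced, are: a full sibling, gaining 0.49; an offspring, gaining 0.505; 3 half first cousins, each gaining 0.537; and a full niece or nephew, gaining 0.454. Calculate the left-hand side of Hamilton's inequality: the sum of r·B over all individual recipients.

r to a full sibling = 1/2 (full sibs share both parents — two paths of length 2: r = 2·(1/2)^2 = 1/2).
r to an offspring = 1/2 (one parent–offspring link: r = (1/2)^1 = 1/2).
r to a half first cousin = 0.0625 (half first cousins share one grandparent — one path of length 4: r = (1/2)^4 = 1/16).
r to a full niece or nephew = 0.25 (full aunt/uncle↔niece/nephew: two paths of length 3 through the shared grandparent pair: r = 2·(1/2)^3 = 1/4).
Summing one r·B term per recipient: 1·0.5·0.49 + 1·0.5·0.505 + 3·0.0625·0.537 + 1·0.25·0.454 = 0.7116875.

0.7116875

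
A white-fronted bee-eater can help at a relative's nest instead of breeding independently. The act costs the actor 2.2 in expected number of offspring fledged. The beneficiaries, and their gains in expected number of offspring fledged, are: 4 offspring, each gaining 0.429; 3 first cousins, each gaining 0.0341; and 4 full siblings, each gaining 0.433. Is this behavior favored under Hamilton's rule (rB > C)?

No

Hamilton's rule: the trait is favored when the sum of r·B over every recipient exceeds the actor's cost C.
r to an offspring = 0.5 (one parent–offspring link: r = (1/2)^1 = 1/2).
r to a first cousin = 0.125 (first cousins share one grandparent pair — two paths of length 4: r = 2·(1/2)^4 = 1/8).
r to a full sibling = 1/2 (full sibs share both parents — two paths of length 2: r = 2·(1/2)^2 = 1/2).
Summing one r·B term per recipient: 4·0.5·0.429 + 3·0.125·0.0341 + 4·0.5·0.433 = 1.7367875.
1.7367875 < 2.2: the indirect benefit is less than the cost.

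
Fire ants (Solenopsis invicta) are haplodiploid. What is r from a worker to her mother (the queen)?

One meiotic link between diploid queen and diploid daughter: r = 1/2.

0.5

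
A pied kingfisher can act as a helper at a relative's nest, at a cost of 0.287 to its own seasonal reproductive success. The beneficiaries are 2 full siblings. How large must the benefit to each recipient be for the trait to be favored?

r to a full sibling = 0.5 (full sibs share both parents — two paths of length 2: r = 2·(1/2)^2 = 1/2).
Hamilton's rule with n recipients of equal r: n·r·B > C, so B > C/(n·r) = 0.287/(2·0.5) = 0.287.

0.287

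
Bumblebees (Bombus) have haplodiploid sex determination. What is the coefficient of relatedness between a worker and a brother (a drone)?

0.25

Her haploid brother carries none of their father's genes and a random half of their mother's genome; that half matches the maternal half of her own genome with probability 1/2: r = 1/2 · 1/2 = 1/4.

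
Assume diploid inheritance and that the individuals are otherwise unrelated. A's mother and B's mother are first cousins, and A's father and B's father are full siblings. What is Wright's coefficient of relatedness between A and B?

0.15625

Wright's path rule: contributions from independent ancestry routes add.
A and B are related in two ways: second cousins through their mothers (r = 1/32) and first cousins through their fathers (r = 1/8).
r = 1/32 + 1/8 = 5/32 = 0.15625.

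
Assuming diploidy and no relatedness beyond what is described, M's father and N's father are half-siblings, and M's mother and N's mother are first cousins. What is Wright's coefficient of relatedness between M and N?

With two independent routes of shared ancestry, r is the sum of the two contributions.
M and N are related in two ways: half first cousins through their fathers (r = 1/16) and second cousins through their mothers (r = 1/32).
r = 1/16 + 1/32 = 3/32 = 0.09375.

0.09375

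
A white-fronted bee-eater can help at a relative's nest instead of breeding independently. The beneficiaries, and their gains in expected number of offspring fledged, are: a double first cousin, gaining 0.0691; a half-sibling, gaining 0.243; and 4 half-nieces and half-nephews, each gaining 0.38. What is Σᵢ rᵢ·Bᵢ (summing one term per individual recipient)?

0.268025

r to a double first cousin = 0.25 (double first cousins share both grandparent pairs — four paths of length 4: r = 4·(1/2)^4 = 1/4).
r to a half-sibling = 1/4 (half-sibs share one parent — one path of length 2: r = (1/2)^2 = 1/4).
r to a half-niece or half-nephew = 0.125 (half-aunt/uncle↔niece/nephew: one path of length 3: r = (1/2)^3 = 1/8).
Summing one r·B term per recipient: 1·0.25·0.0691 + 1·0.25·0.243 + 4·0.125·0.38 = 0.268025.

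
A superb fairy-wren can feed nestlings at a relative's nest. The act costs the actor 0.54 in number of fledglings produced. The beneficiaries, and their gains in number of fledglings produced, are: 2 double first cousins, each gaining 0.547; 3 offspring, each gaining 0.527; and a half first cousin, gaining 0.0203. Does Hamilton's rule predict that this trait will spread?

Yes

Hamilton's rule: the trait is favored when the sum of r·B over every recipient exceeds the actor's cost C.
r to a double first cousin = 0.25 (double first cousins share both grandparent pairs — four paths of length 4: r = 4·(1/2)^4 = 1/4).
r to an offspring = 0.5 (one parent–offspring link: r = (1/2)^1 = 1/2).
r to a half first cousin = 0.0625 (half first cousins share one grandparent — one path of length 4: r = (1/2)^4 = 1/16).
Summing one r·B term per recipient: 2·0.25·0.547 + 3·0.5·0.527 + 1·0.0625·0.0203 = 1.06526875.
1.06526875 > 0.54: the indirect benefit exceeds the cost.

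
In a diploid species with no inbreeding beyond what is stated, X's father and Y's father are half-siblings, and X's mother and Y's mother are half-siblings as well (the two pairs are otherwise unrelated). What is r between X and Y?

Wright's path rule: contributions from independent ancestry routes add.
X and Y are related in two ways: half first cousins through their fathers (r = 1/16) and half first cousins through their mothers (r = 1/16).
r = 1/16 + 1/16 = 0.125.

0.125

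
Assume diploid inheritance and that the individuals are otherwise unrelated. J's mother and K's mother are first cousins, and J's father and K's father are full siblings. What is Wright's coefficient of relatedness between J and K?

0.15625

With two independent routes of shared ancestry, r is the sum of the two contributions.
J and K are related in two ways: second cousins through their mothers (r = 1/32) and first cousins through their fathers (r = 1/8).
r = 1/32 + 1/8 = 0.15625.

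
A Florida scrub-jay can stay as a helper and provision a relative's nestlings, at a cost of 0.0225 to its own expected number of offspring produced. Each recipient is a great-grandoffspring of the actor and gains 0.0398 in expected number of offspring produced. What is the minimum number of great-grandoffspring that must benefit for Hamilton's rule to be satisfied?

5

r to a great-grandoffspring = 0.125 (three parent–offspring links: r = (1/2)^3 = 1/8).
Hamilton's rule: n·r·B > C  ⇒  n > C/(r·B) = 0.0225/(0.125·0.0398) = 4.523.
The smallest integer exceeding 4.523 is 5.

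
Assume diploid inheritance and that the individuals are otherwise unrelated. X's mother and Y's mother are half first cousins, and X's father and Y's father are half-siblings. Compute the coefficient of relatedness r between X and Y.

0.078125

Relatedness sums over independent paths through distinct common ancestors.
X and Y are related in two ways: half second cousins through their mothers (r = 1/64) and half first cousins through their fathers (r = 1/16).
r = 1/64 + 1/16 = 0.078125.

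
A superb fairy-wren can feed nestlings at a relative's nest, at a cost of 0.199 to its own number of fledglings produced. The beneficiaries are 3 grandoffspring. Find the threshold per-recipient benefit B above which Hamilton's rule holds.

r to a grandoffspring = 1/4 (two parent–offspring links: r = (1/2)^2 = 1/4).
Hamilton's rule with n recipients of equal r: n·r·B > C, so B > C/(n·r) = 0.199/(3·0.25) = 0.2653.

0.2653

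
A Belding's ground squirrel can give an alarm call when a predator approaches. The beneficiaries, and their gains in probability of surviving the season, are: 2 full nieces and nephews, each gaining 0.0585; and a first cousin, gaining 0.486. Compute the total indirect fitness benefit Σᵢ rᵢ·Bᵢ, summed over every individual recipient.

r to a full niece or nephew = 0.25 (full aunt/uncle↔niece/nephew: two paths of length 3 through the shared grandparent pair: r = 2·(1/2)^3 = 1/4).
r to a first cousin = 0.125 (first cousins share one grandparent pair — two paths of length 4: r = 2·(1/2)^4 = 1/8).
Summing one r·B term per recipient: 2·0.25·0.0585 + 1·0.125·0.486 = 0.09.

0.09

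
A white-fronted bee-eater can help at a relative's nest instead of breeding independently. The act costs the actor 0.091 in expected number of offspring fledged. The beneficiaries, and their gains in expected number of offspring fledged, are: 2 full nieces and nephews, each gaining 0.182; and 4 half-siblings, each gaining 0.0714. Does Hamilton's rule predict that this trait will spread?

Yes

Hamilton's rule: the trait is favored when the sum of r·B over every recipient exceeds the actor's cost C.
r to a full niece or nephew = 0.25 (full aunt/uncle↔niece/nephew: two paths of length 3 through the shared grandparent pair: r = 2·(1/2)^3 = 1/4).
r to a half-sibling = 0.25 (half-sibs share one parent — one path of length 2: r = (1/2)^2 = 1/4).
Summing one r·B term per recipient: 2·0.25·0.182 + 4·0.25·0.0714 = 0.1624.
0.1624 > 0.091: the indirect benefit exceeds the cost.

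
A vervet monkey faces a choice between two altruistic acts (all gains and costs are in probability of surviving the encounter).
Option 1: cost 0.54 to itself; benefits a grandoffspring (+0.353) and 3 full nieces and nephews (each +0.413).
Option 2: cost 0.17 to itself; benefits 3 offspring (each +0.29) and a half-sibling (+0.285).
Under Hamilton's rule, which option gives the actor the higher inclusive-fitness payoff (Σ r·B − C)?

Option 1: r to a grandoffspring = 0.25.
Option 1: r to a full niece or nephew = 0.25.
Option 1: Σ r·B − C = (1·0.25·0.353 + 3·0.25·0.413) − 0.54 = -0.142.
Option 2: r to an offspring = 0.5.
Option 2: r to a half-sibling = 0.25.
Option 2: Σ r·B − C = (3·0.5·0.29 + 1·0.25·0.285) − 0.17 = 0.33625.
Option 2 has the higher net inclusive-fitness payoff.

Option 2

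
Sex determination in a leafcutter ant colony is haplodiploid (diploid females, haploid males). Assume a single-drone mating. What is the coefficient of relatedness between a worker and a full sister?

Haplodiploid full sisters inherit their father's entire haploid genome identically (contributing 1/2) and on average half of their mother's contribution (1/2 · 1/2 = 1/4); r = 1/2 + 1/4 = 3/4.

0.75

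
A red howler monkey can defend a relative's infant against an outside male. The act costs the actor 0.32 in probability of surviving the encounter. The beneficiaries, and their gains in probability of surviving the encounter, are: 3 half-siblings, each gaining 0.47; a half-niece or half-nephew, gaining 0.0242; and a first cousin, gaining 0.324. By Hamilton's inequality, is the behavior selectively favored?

Yes

Hamilton's rule: the trait is favored when the sum of r·B over every recipient exceeds the actor's cost C.
r to a half-sibling = 1/4 (half-sibs share one parent — one path of length 2: r = (1/2)^2 = 1/4).
r to a half-niece or half-nephew = 1/8 (half-aunt/uncle↔niece/nephew: one path of length 3: r = (1/2)^3 = 1/8).
r to a first cousin = 1/8 (first cousins share one grandparent pair — two paths of length 4: r = 2·(1/2)^4 = 1/8).
Summing one r·B term per recipient: 3·0.25·0.47 + 1·0.125·0.0242 + 1·0.125·0.324 = 0.396025.
0.396025 > 0.32: the indirect benefit exceeds the cost.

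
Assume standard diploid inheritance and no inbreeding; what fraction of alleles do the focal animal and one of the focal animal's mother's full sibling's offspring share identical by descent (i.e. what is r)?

Each parent–offspring link contributes a factor of 1/2, and independent paths through distinct common ancestors add.
First cousins share one grandparent pair — two paths of length 4: r = 2·(1/2)^4 = 1/8.

0.125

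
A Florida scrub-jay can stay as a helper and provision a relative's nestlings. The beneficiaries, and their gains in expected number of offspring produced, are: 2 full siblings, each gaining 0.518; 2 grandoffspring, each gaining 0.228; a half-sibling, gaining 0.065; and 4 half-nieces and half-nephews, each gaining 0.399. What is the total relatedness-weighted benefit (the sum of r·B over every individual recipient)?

r to a full sibling = 1/2 (full sibs share both parents — two paths of length 2: r = 2·(1/2)^2 = 1/2).
r to a grandoffspring = 1/4 (two parent–offspring links: r = (1/2)^2 = 1/4).
r to a half-sibling = 1/4 (half-sibs share one parent — one path of length 2: r = (1/2)^2 = 1/4).
r to a half-niece or half-nephew = 1/8 (half-aunt/uncle↔niece/nephew: one path of length 3: r = (1/2)^3 = 1/8).
Summing one r·B term per recipient: 2·0.5·0.518 + 2·0.25·0.228 + 1·0.25·0.065 + 4·0.125·0.399 = 0.84775.

0.84775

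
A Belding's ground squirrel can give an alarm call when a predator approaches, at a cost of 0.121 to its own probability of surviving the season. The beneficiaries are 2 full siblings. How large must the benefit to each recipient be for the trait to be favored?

0.121

r to a full sibling = 0.5 (full sibs share both parents — two paths of length 2: r = 2·(1/2)^2 = 1/2).
Hamilton's rule with n recipients of equal r: n·r·B > C, so B > C/(n·r) = 0.121/(2·0.5) = 0.121.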